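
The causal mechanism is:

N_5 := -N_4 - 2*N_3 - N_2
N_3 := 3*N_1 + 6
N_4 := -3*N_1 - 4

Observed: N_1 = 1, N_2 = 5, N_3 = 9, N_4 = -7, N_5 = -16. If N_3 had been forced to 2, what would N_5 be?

-2

do(N_3=2) replaces the equation N_3 := 3*N_1 + 6 with the constant N_3 = 2.
N_4 = -3*N_1 - 4  [with N_1=1]  = -7
N_5 = -N_4 - 2*N_3 - N_2  [with N_4=-7, N_3=2, N_2=5]  = -2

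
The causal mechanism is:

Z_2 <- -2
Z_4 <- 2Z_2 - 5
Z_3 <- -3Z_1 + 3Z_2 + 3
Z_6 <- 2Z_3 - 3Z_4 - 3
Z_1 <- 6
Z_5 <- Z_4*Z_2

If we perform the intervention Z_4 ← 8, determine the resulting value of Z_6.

-69

Under do(Z_4=8), the mechanism Z_4 <- 2Z_2 - 5 is discarded; Z_4 is fixed at 8.
Z_3 = -3Z_1 + 3Z_2 + 3  [with Z_1=6, Z_2=-2]  = -21
Z_6 = 2Z_3 - 3Z_4 - 3  [with Z_3=-21, Z_4=8]  = -69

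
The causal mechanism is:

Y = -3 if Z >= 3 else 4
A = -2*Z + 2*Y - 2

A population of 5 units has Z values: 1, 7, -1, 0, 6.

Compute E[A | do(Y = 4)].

Under do(Y=4), Y's equation is replaced by Y=4 for every unit. Per-unit A: 4, -8, 8, 6, -6. Mean = 0.8.

0.8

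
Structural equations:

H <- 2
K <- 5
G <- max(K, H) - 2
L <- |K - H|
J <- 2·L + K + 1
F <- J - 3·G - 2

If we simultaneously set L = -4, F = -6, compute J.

Setting L = -4, F = -6 by intervention discards those variables' equations.
J = 2·L + K + 1  [with L=-4, K=5]  = -2

-2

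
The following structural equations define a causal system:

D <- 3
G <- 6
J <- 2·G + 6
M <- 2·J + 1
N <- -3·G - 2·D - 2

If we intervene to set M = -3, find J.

18

Under do(M=-3), the mechanism M <- 2·J + 1 is discarded; M is fixed at -3.
Since J is not a descendant of the intervened variable, it is unaffected.
J = 2·G + 6  [with G=6]  = 18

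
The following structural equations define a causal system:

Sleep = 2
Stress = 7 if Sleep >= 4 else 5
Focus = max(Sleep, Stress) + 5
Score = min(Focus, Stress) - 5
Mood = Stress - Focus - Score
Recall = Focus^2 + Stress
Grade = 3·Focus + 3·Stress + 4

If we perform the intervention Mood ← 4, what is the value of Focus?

10

do(Mood=4) replaces the equation Mood = Stress - Focus - Score with the constant Mood = 4.
Focus is not downstream of the intervention, so its value is determined by the original equations.
Stress = 7 if Sleep >= 4 else 5  [with Sleep=2]  = 5
Focus = max(Sleep, Stress) + 5  [with Sleep=2, Stress=5]  = 10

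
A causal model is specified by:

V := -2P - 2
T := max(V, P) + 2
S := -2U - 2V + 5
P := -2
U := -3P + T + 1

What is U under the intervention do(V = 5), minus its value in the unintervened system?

3

Under do(V=5), the mechanism V := -2P - 2 is discarded; V is fixed at 5.
T = max(V, P) + 2  [with V=5, P=-2]  = 7
U = -3P + T + 1  [with P=-2, T=7]  = 14
Without intervention: V = -2P - 2  [with P=-2]  = 2; T = max(V, P) + 2  [with V=2, P=-2]  = 4; U = -3P + T + 1  [with P=-2, T=4]  = 11.
Change = 14 − 11 = 3.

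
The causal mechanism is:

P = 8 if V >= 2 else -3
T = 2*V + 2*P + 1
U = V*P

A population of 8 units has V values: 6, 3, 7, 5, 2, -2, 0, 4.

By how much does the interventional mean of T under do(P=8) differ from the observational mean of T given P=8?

-2.75

do(P=8) breaks P's dependence on V. With P=8 fixed, T across the units is 29, 23, 31, 27, 21, 13, 17, 25, mean 23.25.
E[T|P=8] averages over only the 6 units with P=8 (V = 6, 3, 7, 5, 2, 4): T = 29, 23, 31, 27, 21, 25, mean 26.
Difference = 23.25 − 26 = -2.75.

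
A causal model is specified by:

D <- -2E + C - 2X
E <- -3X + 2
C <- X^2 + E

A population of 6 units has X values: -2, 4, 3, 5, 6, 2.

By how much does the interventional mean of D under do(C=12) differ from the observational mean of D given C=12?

6

do(C=12) breaks C's dependence on X. With C=12 fixed, D across the units is 0, 24, 20, 28, 32, 16, mean 20.
E[D|C=12] averages over only the 2 units with C=12 (X = -2, 5): D = 0, 28, mean 14.
Difference = 20 − 14 = 6.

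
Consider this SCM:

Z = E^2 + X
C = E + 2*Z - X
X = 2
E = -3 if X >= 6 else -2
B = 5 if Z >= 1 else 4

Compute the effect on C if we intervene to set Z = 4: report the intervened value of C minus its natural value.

do(Z=4) replaces the equation Z = E^2 + X with the constant Z = 4.
E = -3 if X >= 6 else -2  [with X=2]  = -2
C = E + 2*Z - X  [with E=-2, Z=4, X=2]  = 4
Without intervention: E = -3 if X >= 6 else -2  [with X=2]  = -2; Z = E^2 + X  [with E=-2, X=2]  = 6; C = E + 2*Z - X  [with E=-2, Z=6, X=2]  = 8.
Change = 4 − 8 = -4.

-4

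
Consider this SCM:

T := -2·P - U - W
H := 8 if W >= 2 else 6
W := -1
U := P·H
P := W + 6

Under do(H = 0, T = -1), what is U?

The joint intervention fixes H = 0, T = -1, removing each variable's own equation.
P = W + 6  [with W=-1]  = 5
U = P·H  [with P=5, H=0]  = 0

0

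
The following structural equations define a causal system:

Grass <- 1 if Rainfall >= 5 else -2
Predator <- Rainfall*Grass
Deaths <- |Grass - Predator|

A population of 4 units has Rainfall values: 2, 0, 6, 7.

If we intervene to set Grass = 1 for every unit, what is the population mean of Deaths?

Every unit gets Grass=1 under the intervention. Deaths values become 1, 1, 5, 6; E[Deaths|do(Grass=1)] = 3.25.

3.25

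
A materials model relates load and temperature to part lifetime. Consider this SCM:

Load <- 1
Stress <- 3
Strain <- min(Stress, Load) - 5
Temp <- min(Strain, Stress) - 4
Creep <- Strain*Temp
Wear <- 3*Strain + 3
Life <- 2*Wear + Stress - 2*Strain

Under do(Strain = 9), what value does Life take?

The intervention breaks the incoming arrows to Strain: Strain <- min(Stress, Load) - 5 no longer applies, and Strain = 9.
Wear = 3*Strain + 3  [with Strain=9]  = 30
Life = 2*Wear + Stress - 2*Strain  [with Wear=30, Stress=3, Strain=9]  = 45

45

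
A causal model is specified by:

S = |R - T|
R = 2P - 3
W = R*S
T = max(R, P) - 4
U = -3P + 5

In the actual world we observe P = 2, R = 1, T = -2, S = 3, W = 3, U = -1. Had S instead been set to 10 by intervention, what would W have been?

10

Intervening sets S = 10 and removes its equation (S = |R - T|).
R = 2P - 3  [with P=2]  = 1
W = R*S  [with R=1, S=10]  = 10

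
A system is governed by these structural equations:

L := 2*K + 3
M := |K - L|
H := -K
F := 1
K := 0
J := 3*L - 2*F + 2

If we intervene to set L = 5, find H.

The intervention breaks the incoming arrows to L: L := 2*K + 3 no longer applies, and L = 5.
No directed path runs from L to H, so H keeps its natural value.
H = -K  [with K=0]  = 0

0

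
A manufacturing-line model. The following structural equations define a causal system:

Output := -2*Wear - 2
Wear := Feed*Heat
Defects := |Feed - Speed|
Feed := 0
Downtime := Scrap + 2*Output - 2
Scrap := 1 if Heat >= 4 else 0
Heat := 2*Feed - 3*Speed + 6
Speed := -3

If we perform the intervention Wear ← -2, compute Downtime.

do(Wear=-2) replaces the equation Wear := Feed*Heat with the constant Wear = -2.
Heat = 2*Feed - 3*Speed + 6  [with Feed=0, Speed=-3]  = 15
Scrap = 1 if Heat >= 4 else 0  [with Heat=15]  = 1
Output = -2*Wear - 2  [with Wear=-2]  = 2
Downtime = Scrap + 2*Output - 2  [with Scrap=1, Output=2]  = 3

3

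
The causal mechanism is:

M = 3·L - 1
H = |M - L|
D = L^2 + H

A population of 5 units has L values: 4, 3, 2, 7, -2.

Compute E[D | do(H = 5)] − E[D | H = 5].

Every unit gets H=5 under the intervention. D values become 21, 14, 9, 54, 9; E[D|do(H=5)] = 21.4.
Observing H=5 restricts to units where H's equation naturally yields 5: L ∈ {3, -2}. In that subpopulation D = 14, 9, mean 11.5.
Difference = 21.4 − 11.5 = 9.9.

9.9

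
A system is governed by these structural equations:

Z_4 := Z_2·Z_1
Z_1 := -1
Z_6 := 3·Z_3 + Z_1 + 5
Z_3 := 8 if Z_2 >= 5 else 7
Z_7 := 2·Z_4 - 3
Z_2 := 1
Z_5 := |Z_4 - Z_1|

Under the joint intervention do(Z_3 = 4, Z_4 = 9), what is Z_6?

Setting Z_3 = 4, Z_4 = 9 by intervention discards those variables' equations.
Z_6 = 3·Z_3 + Z_1 + 5  [with Z_3=4, Z_1=-1]  = 16

16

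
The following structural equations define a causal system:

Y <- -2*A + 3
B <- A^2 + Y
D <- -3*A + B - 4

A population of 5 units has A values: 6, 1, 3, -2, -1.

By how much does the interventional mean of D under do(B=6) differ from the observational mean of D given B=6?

do(B=6) breaks B's dependence on A. With B=6 fixed, D across the units is -16, -1, -7, 8, 5, mean -2.2.
Conditioning on B=6 selects the 2 unit(s) with A ∈ {3, -1}. Their D values: -7, 5. Mean = -1.
Difference = -2.2 − (-1) = -1.2.

-1.2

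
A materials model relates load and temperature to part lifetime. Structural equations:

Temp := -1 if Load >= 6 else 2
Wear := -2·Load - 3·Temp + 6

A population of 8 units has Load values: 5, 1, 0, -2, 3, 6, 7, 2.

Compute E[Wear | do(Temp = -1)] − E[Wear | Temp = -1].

Under do(Temp=-1), Temp's equation is replaced by Temp=-1 for every unit. Per-unit Wear: -1, 7, 9, 13, 3, -3, -5, 5. Mean = 3.5.
Conditioning on Temp=-1 selects the 2 unit(s) with Load ∈ {6, 7}. Their Wear values: -3, -5. Mean = -4.
Difference = 3.5 − (-4) = 7.5.

7.5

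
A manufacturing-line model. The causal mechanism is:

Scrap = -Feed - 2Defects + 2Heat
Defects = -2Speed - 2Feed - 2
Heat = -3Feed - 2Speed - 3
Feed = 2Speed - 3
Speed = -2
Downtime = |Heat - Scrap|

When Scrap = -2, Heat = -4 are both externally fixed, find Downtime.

The joint intervention fixes Scrap = -2, Heat = -4, removing each variable's own equation.
Downtime = |Heat - Scrap|  [with Heat=-4, Scrap=-2]  = 2

2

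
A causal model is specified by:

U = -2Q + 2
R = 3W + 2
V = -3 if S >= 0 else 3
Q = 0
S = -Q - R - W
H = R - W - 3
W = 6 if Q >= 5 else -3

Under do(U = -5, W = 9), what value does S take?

-38

Setting U = -5, W = 9 by intervention discards those variables' equations.
R = 3W + 2  [with W=9]  = 29
S = -Q - R - W  [with Q=0, R=29, W=9]  = -38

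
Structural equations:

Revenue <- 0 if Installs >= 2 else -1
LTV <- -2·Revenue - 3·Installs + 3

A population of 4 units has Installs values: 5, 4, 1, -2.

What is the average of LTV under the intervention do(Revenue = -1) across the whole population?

Under do(Revenue=-1), Revenue's equation is replaced by Revenue=-1 for every unit. Per-unit LTV: -10, -7, 2, 11. Mean = -1.

-1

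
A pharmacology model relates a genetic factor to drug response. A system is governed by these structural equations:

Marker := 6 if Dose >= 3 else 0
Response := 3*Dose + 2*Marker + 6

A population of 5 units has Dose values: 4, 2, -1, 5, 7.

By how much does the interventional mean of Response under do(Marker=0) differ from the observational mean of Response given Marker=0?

8.7

do(Marker=0) breaks Marker's dependence on Dose. With Marker=0 fixed, Response across the units is 18, 12, 3, 21, 27, mean 16.2.
Conditioning on Marker=0 selects the 2 unit(s) with Dose ∈ {2, -1}. Their Response values: 12, 3. Mean = 7.5.
Difference = 16.2 − 7.5 = 8.7.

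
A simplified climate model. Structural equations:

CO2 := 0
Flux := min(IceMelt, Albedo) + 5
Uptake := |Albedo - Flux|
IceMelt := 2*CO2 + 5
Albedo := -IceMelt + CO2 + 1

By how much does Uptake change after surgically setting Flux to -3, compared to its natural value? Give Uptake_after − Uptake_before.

-4

Intervening sets Flux = -3 and removes its equation (Flux := min(IceMelt, Albedo) + 5).
IceMelt = 2*CO2 + 5  [with CO2=0]  = 5
Albedo = -IceMelt + CO2 + 1  [with IceMelt=5, CO2=0]  = -4
Uptake = |Albedo - Flux|  [with Albedo=-4, Flux=-3]  = 1
Without intervention: IceMelt = 2*CO2 + 5  [with CO2=0]  = 5; Albedo = -IceMelt + CO2 + 1  [with IceMelt=5, CO2=0]  = -4; Flux = min(IceMelt, Albedo) + 5  [with IceMelt=5, Albedo=-4]  = 1; Uptake = |Albedo - Flux|  [with Albedo=-4, Flux=1]  = 5.
Change = 1 − 5 = -4.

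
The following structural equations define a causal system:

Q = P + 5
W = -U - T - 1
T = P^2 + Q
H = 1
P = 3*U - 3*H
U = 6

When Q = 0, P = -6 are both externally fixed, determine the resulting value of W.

The joint intervention fixes Q = 0, P = -6, removing each variable's own equation.
T = P^2 + Q  [with P=-6, Q=0]  = 36
W = -U - T - 1  [with U=6, T=36]  = -43

-43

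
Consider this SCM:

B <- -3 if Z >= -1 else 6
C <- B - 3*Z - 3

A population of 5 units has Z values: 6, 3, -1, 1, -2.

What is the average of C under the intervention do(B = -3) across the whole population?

The intervention sets B=-3 in all 5 units regardless of Z. Recomputing C per unit gives -24, -15, -3, -9, 0; average -10.2.

-10.2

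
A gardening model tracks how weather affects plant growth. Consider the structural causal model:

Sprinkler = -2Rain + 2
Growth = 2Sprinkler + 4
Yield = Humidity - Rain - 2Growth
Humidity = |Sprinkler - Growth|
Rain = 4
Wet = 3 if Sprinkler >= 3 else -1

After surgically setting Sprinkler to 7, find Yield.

-29

Under do(Sprinkler=7), the mechanism Sprinkler = -2Rain + 2 is discarded; Sprinkler is fixed at 7.
Growth = 2Sprinkler + 4  [with Sprinkler=7]  = 18
Humidity = |Sprinkler - Growth|  [with Sprinkler=7, Growth=18]  = 11
Yield = Humidity - Rain - 2Growth  [with Humidity=11, Rain=4, Growth=18]  = -29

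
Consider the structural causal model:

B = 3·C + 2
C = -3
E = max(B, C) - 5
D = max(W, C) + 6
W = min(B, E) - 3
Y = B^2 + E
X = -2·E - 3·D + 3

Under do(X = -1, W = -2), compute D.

Setting X = -1, W = -2 by intervention discards those variables' equations.
D = max(W, C) + 6  [with W=-2, C=-3]  = 4

4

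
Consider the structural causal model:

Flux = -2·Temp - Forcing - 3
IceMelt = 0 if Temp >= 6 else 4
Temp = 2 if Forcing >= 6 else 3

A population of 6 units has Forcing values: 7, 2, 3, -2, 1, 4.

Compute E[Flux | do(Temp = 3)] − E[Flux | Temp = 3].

-0.9

do(Temp=3) breaks Temp's dependence on Forcing. With Temp=3 fixed, Flux across the units is -16, -11, -12, -7, -10, -13, mean -11.5.
E[Flux|Temp=3] averages over only the 5 units with Temp=3 (Forcing = 2, 3, -2, 1, 4): Flux = -11, -12, -7, -10, -13, mean -10.6.
Difference = -11.5 − (-10.6) = -0.9.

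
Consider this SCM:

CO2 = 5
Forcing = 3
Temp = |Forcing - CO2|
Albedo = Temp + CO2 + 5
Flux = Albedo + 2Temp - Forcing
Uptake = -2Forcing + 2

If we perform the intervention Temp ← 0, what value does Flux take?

7

do(Temp=0) replaces the equation Temp = |Forcing - CO2| with the constant Temp = 0.
Albedo = Temp + CO2 + 5  [with Temp=0, CO2=5]  = 10
Flux = Albedo + 2Temp - Forcing  [with Albedo=10, Temp=0, Forcing=3]  = 7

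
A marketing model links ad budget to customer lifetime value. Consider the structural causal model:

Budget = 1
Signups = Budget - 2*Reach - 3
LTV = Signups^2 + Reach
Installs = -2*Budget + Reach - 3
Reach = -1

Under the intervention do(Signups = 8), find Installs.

Under do(Signups=8), the mechanism Signups = Budget - 2*Reach - 3 is discarded; Signups is fixed at 8.
Since Installs is not a descendant of the intervened variable, it is unaffected.
Installs = -2*Budget + Reach - 3  [with Budget=1, Reach=-1]  = -6

-6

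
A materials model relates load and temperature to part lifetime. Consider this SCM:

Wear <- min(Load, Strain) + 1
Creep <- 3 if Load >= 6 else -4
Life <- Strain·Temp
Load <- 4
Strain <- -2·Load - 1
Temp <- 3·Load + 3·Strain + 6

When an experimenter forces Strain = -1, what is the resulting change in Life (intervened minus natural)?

-96

Under do(Strain=-1), the mechanism Strain <- -2·Load - 1 is discarded; Strain is fixed at -1.
Temp = 3·Load + 3·Strain + 6  [with Load=4, Strain=-1]  = 15
Life = Strain·Temp  [with Strain=-1, Temp=15]  = -15
Without intervention: Strain = -2·Load - 1  [with Load=4]  = -9; Temp = 3·Load + 3·Strain + 6  [with Load=4, Strain=-9]  = -9; Life = Strain·Temp  [with Strain=-9, Temp=-9]  = 81.
Change = -15 − 81 = -96.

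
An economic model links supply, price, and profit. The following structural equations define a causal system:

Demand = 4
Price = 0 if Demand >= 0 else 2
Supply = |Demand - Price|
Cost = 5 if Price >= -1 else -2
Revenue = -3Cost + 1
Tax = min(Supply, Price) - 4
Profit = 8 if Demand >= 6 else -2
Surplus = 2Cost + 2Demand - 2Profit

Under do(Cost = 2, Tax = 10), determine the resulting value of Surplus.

Under do(Cost = 2, Tax = 10), each intervened variable's structural equation is replaced by its fixed value.
Profit = 8 if Demand >= 6 else -2  [with Demand=4]  = -2
Surplus = 2Cost + 2Demand - 2Profit  [with Cost=2, Demand=4, Profit=-2]  = 16

16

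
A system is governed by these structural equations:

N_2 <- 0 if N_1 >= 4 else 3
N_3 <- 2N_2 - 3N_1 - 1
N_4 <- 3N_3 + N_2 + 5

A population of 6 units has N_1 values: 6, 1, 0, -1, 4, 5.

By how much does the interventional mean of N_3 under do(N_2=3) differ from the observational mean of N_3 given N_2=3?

-7.5

do(N_2=3) breaks N_2's dependence on N_1. With N_2=3 fixed, N_3 across the units is -13, 2, 5, 8, -7, -10, mean -2.5.
E[N_3|N_2=3] averages over only the 3 units with N_2=3 (N_1 = 1, 0, -1): N_3 = 2, 5, 8, mean 5.
Difference = -2.5 − 5 = -7.5.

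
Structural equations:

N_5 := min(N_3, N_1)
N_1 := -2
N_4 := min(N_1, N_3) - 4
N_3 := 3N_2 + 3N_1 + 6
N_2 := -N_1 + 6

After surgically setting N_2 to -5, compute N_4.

-19

Under do(N_2=-5), the mechanism N_2 := -N_1 + 6 is discarded; N_2 is fixed at -5.
N_3 = 3N_2 + 3N_1 + 6  [with N_2=-5, N_1=-2]  = -15
N_4 = min(N_1, N_3) - 4  [with N_1=-2, N_3=-15]  = -19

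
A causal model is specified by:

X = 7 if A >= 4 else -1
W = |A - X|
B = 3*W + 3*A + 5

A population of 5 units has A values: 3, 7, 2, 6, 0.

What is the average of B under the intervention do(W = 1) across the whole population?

18.8

do(W=1) breaks W's dependence on A. With W=1 fixed, B across the units is 17, 29, 14, 26, 8, mean 18.8.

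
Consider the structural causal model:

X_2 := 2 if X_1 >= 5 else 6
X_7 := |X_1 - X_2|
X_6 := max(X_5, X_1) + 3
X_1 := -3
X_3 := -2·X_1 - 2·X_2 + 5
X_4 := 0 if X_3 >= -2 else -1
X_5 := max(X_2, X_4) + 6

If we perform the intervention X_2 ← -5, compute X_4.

Under do(X_2=-5), the mechanism X_2 := 2 if X_1 >= 5 else 6 is discarded; X_2 is fixed at -5.
X_3 = -2·X_1 - 2·X_2 + 5  [with X_1=-3, X_2=-5]  = 21
X_4 = 0 if X_3 >= -2 else -1  [with X_3=21]  = 0

0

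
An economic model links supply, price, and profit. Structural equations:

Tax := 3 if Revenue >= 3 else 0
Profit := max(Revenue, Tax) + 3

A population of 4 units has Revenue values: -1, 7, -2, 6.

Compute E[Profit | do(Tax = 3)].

7.75

Under do(Tax=3), Tax's equation is replaced by Tax=3 for every unit. Per-unit Profit: 6, 10, 6, 9. Mean = 7.75.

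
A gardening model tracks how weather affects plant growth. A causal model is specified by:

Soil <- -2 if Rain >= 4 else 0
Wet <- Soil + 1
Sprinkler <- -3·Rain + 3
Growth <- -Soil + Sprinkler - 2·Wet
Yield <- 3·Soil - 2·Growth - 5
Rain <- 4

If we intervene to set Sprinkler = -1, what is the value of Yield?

Under do(Sprinkler=-1), the mechanism Sprinkler <- -3·Rain + 3 is discarded; Sprinkler is fixed at -1.
Soil = -2 if Rain >= 4 else 0  [with Rain=4]  = -2
Wet = Soil + 1  [with Soil=-2]  = -1
Growth = -Soil + Sprinkler - 2·Wet  [with Soil=-2, Sprinkler=-1, Wet=-1]  = 3
Yield = 3·Soil - 2·Growth - 5  [with Soil=-2, Growth=3]  = -17

-17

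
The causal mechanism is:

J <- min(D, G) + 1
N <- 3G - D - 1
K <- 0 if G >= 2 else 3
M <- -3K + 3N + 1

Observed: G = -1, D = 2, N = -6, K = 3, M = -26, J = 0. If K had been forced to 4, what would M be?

-29

Intervening sets K = 4 and removes its equation (K <- 0 if G >= 2 else 3).
N = 3G - D - 1  [with G=-1, D=2]  = -6
M = -3K + 3N + 1  [with K=4, N=-6]  = -29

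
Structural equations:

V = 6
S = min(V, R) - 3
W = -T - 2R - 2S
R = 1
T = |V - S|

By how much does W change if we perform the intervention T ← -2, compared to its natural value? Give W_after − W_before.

10

Intervening sets T = -2 and removes its equation (T = |V - S|).
S = min(V, R) - 3  [with V=6, R=1]  = -2
W = -T - 2R - 2S  [with T=-2, R=1, S=-2]  = 4
Without intervention: S = min(V, R) - 3  [with V=6, R=1]  = -2; T = |V - S|  [with V=6, S=-2]  = 8; W = -T - 2R - 2S  [with T=8, R=1, S=-2]  = -6.
Change = 4 − (-6) = 10.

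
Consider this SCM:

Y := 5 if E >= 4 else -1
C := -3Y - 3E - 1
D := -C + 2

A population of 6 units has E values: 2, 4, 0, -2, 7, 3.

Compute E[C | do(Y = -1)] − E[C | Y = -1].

Every unit gets Y=-1 under the intervention. C values become -4, -10, 2, 8, -19, -7; E[C|do(Y=-1)] = -5.
E[C|Y=-1] averages over only the 4 units with Y=-1 (E = 2, 0, -2, 3): C = -4, 2, 8, -7, mean -0.25.
Difference = -5 − (-0.25) = -4.75.

-4.75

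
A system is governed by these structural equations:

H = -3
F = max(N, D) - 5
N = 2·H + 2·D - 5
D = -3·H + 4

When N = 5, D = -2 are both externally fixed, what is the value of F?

The joint intervention fixes N = 5, D = -2, removing each variable's own equation.
F = max(N, D) - 5  [with N=5, D=-2]  = 0

0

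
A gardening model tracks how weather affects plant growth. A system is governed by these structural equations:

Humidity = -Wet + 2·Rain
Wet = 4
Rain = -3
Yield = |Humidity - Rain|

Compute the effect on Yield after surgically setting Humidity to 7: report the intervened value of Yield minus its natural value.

The intervention breaks the incoming arrows to Humidity: Humidity = -Wet + 2·Rain no longer applies, and Humidity = 7.
Yield = |Humidity - Rain|  [with Humidity=7, Rain=-3]  = 10
Without intervention: Humidity = -Wet + 2·Rain  [with Wet=4, Rain=-3]  = -10; Yield = |Humidity - Rain|  [with Humidity=-10, Rain=-3]  = 7.
Change = 10 − 7 = 3.

3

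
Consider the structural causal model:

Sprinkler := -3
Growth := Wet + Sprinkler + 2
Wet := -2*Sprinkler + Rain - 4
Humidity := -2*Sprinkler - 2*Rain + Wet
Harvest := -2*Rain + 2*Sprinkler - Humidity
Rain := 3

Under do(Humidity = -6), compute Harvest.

-6

The intervention breaks the incoming arrows to Humidity: Humidity := -2*Sprinkler - 2*Rain + Wet no longer applies, and Humidity = -6.
Harvest = -2*Rain + 2*Sprinkler - Humidity  [with Rain=3, Sprinkler=-3, Humidity=-6]  = -6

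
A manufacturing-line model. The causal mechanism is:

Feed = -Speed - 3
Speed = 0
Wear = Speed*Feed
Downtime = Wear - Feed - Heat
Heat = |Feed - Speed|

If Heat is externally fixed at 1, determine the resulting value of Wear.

0

The intervention breaks the incoming arrows to Heat: Heat = |Feed - Speed| no longer applies, and Heat = 1.
Wear is not downstream of the intervention, so its value is determined by the original equations.
Feed = -Speed - 3  [with Speed=0]  = -3
Wear = Speed*Feed  [with Speed=0, Feed=-3]  = 0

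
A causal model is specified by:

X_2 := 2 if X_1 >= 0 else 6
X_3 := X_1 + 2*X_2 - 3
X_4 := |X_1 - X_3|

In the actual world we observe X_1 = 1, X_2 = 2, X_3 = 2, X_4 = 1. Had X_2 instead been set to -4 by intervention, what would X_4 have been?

Under do(X_2=-4), the mechanism X_2 := 2 if X_1 >= 0 else 6 is discarded; X_2 is fixed at -4.
X_3 = X_1 + 2*X_2 - 3  [with X_1=1, X_2=-4]  = -10
X_4 = |X_1 - X_3|  [with X_1=1, X_3=-10]  = 11

11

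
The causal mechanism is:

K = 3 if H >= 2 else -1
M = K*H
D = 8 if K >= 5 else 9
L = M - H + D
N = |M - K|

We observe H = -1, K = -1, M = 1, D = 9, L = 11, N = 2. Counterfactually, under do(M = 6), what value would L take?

16

do(M=6) replaces the equation M = K*H with the constant M = 6.
K = 3 if H >= 2 else -1  [with H=-1]  = -1
D = 8 if K >= 5 else 9  [with K=-1]  = 9
L = M - H + D  [with M=6, H=-1, D=9]  = 16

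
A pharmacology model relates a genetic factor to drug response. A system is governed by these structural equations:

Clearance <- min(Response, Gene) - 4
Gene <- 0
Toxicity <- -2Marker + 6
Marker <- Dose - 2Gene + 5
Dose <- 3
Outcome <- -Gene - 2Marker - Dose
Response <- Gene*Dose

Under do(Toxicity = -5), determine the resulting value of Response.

The intervention breaks the incoming arrows to Toxicity: Toxicity <- -2Marker + 6 no longer applies, and Toxicity = -5.
Since Response is not a descendant of the intervened variable, it is unaffected.
Response = Gene*Dose  [with Gene=0, Dose=3]  = 0

0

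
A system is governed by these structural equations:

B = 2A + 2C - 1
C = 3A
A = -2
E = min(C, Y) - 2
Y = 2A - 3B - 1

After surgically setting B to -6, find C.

-6

Under do(B=-6), the mechanism B = 2A + 2C - 1 is discarded; B is fixed at -6.
Since C is not a descendant of the intervened variable, it is unaffected.
C = 3A  [with A=-2]  = -6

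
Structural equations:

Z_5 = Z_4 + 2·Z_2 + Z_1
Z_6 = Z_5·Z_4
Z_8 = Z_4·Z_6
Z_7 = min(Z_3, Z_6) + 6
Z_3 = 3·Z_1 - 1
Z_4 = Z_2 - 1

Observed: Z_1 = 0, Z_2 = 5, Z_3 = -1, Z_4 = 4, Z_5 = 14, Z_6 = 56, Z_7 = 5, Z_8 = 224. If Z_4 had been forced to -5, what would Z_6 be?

-25

Under do(Z_4=-5), the mechanism Z_4 = Z_2 - 1 is discarded; Z_4 is fixed at -5.
Z_5 = Z_4 + 2·Z_2 + Z_1  [with Z_4=-5, Z_2=5, Z_1=0]  = 5
Z_6 = Z_5·Z_4  [with Z_5=5, Z_4=-5]  = -25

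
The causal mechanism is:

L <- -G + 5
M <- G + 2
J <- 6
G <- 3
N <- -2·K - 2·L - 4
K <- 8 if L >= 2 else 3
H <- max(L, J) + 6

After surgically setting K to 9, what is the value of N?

-26

Under do(K=9), the mechanism K <- 8 if L >= 2 else 3 is discarded; K is fixed at 9.
L = -G + 5  [with G=3]  = 2
N = -2·K - 2·L - 4  [with K=9, L=2]  = -26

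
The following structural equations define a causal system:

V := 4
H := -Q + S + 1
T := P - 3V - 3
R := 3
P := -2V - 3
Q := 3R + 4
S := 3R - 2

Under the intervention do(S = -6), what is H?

-18

The intervention breaks the incoming arrows to S: S := 3R - 2 no longer applies, and S = -6.
Q = 3R + 4  [with R=3]  = 13
H = -Q + S + 1  [with Q=13, S=-6]  = -18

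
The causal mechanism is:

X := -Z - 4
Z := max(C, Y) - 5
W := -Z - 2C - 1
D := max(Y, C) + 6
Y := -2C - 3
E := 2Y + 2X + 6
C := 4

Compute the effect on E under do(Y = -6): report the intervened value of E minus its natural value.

Under do(Y=-6), the mechanism Y := -2C - 3 is discarded; Y is fixed at -6.
Z = max(C, Y) - 5  [with C=4, Y=-6]  = -1
X = -Z - 4  [with Z=-1]  = -3
E = 2Y + 2X + 6  [with Y=-6, X=-3]  = -12
Without intervention: Y = -2C - 3  [with C=4]  = -11; Z = max(C, Y) - 5  [with C=4, Y=-11]  = -1; X = -Z - 4  [with Z=-1]  = -3; E = 2Y + 2X + 6  [with Y=-11, X=-3]  = -22.
Change = -12 − (-22) = 10.

10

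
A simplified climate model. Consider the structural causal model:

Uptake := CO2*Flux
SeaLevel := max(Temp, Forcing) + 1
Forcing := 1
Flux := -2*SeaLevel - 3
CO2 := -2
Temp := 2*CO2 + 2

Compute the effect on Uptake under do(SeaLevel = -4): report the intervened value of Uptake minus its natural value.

-24

Under do(SeaLevel=-4), the mechanism SeaLevel := max(Temp, Forcing) + 1 is discarded; SeaLevel is fixed at -4.
Flux = -2*SeaLevel - 3  [with SeaLevel=-4]  = 5
Uptake = CO2*Flux  [with CO2=-2, Flux=5]  = -10
Without intervention: Temp = 2*CO2 + 2  [with CO2=-2]  = -2; SeaLevel = max(Temp, Forcing) + 1  [with Temp=-2, Forcing=1]  = 2; Flux = -2*SeaLevel - 3  [with SeaLevel=2]  = -7; Uptake = CO2*Flux  [with CO2=-2, Flux=-7]  = 14.
Change = -10 − 14 = -24.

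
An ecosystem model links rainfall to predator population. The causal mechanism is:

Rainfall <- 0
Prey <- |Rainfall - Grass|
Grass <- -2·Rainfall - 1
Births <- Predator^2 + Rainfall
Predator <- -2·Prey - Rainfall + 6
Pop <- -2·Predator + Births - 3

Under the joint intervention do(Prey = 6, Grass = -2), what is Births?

36

Setting Prey = 6, Grass = -2 by intervention discards those variables' equations.
Predator = -2·Prey - Rainfall + 6  [with Prey=6, Rainfall=0]  = -6
Births = Predator^2 + Rainfall  [with Predator=-6, Rainfall=0]  = 36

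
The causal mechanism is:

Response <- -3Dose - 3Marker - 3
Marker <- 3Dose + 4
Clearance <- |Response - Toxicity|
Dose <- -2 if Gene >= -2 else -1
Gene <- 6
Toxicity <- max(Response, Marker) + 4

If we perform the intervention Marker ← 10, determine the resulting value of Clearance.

41

The intervention breaks the incoming arrows to Marker: Marker <- 3Dose + 4 no longer applies, and Marker = 10.
Dose = -2 if Gene >= -2 else -1  [with Gene=6]  = -2
Response = -3Dose - 3Marker - 3  [with Dose=-2, Marker=10]  = -27
Toxicity = max(Response, Marker) + 4  [with Response=-27, Marker=10]  = 14
Clearance = |Response - Toxicity|  [with Response=-27, Toxicity=14]  = 41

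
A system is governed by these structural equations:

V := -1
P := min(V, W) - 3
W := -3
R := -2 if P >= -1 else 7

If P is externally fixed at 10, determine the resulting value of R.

The intervention breaks the incoming arrows to P: P := min(V, W) - 3 no longer applies, and P = 10.
R = -2 if P >= -1 else 7  [with P=10]  = -2

-2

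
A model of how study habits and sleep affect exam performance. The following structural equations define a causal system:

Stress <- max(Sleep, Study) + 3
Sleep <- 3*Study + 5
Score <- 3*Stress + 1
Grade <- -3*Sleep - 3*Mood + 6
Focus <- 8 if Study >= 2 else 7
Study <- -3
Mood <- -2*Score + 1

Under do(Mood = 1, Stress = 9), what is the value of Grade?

15

Under do(Mood = 1, Stress = 9), each intervened variable's structural equation is replaced by its fixed value.
Sleep = 3*Study + 5  [with Study=-3]  = -4
Grade = -3*Sleep - 3*Mood + 6  [with Sleep=-4, Mood=1]  = 15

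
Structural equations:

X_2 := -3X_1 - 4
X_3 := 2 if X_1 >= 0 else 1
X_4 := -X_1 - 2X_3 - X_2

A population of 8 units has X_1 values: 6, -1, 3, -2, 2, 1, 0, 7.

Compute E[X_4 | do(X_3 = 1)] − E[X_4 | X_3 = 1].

do(X_3=1) breaks X_3's dependence on X_1. With X_3=1 fixed, X_4 across the units is 14, 0, 8, -2, 6, 4, 2, 16, mean 6.
E[X_4|X_3=1] averages over only the 2 units with X_3=1 (X_1 = -1, -2): X_4 = 0, -2, mean -1.
Difference = 6 − (-1) = 7.

7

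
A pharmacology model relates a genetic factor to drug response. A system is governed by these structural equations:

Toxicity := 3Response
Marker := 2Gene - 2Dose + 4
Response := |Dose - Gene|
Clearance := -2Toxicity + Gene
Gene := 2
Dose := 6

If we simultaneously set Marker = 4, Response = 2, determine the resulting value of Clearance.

-10

Setting Marker = 4, Response = 2 by intervention discards those variables' equations.
Toxicity = 3Response  [with Response=2]  = 6
Clearance = -2Toxicity + Gene  [with Toxicity=6, Gene=2]  = -10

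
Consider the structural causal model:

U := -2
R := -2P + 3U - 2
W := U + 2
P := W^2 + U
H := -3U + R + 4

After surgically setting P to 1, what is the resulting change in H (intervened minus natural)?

-6

do(P=1) replaces the equation P := W^2 + U with the constant P = 1.
R = -2P + 3U - 2  [with P=1, U=-2]  = -10
H = -3U + R + 4  [with U=-2, R=-10]  = 0
Without intervention: W = U + 2  [with U=-2]  = 0; P = W^2 + U  [with W=0, U=-2]  = -2; R = -2P + 3U - 2  [with P=-2, U=-2]  = -4; H = -3U + R + 4  [with U=-2, R=-4]  = 6.
Change = 0 − 6 = -6.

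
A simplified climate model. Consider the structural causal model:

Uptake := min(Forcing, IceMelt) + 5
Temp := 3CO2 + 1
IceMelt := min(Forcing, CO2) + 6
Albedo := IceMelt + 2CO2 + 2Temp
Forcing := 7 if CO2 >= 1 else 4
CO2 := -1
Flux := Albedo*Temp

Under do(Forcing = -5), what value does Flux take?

10

Under do(Forcing=-5), the mechanism Forcing := 7 if CO2 >= 1 else 4 is discarded; Forcing is fixed at -5.
Temp = 3CO2 + 1  [with CO2=-1]  = -2
IceMelt = min(Forcing, CO2) + 6  [with Forcing=-5, CO2=-1]  = 1
Albedo = IceMelt + 2CO2 + 2Temp  [with IceMelt=1, CO2=-1, Temp=-2]  = -5
Flux = Albedo*Temp  [with Albedo=-5, Temp=-2]  = 10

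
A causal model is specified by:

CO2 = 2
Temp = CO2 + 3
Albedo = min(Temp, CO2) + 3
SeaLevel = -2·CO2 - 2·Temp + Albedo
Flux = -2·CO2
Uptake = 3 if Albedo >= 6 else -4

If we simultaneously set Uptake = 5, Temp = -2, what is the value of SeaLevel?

1

Under do(Uptake = 5, Temp = -2), each intervened variable's structural equation is replaced by its fixed value.
Albedo = min(Temp, CO2) + 3  [with Temp=-2, CO2=2]  = 1
SeaLevel = -2·CO2 - 2·Temp + Albedo  [with CO2=2, Temp=-2, Albedo=1]  = 1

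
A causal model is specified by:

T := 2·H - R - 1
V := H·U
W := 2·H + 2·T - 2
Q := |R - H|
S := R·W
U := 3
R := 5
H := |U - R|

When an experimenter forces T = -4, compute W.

The intervention breaks the incoming arrows to T: T := 2·H - R - 1 no longer applies, and T = -4.
H = |U - R|  [with U=3, R=5]  = 2
W = 2·H + 2·T - 2  [with H=2, T=-4]  = -6

-6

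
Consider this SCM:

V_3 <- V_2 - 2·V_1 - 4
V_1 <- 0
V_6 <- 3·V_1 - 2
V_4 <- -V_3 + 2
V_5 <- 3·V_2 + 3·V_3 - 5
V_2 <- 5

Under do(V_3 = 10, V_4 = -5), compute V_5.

Setting V_3 = 10, V_4 = -5 by intervention discards those variables' equations.
V_5 = 3·V_2 + 3·V_3 - 5  [with V_2=5, V_3=10]  = 40

40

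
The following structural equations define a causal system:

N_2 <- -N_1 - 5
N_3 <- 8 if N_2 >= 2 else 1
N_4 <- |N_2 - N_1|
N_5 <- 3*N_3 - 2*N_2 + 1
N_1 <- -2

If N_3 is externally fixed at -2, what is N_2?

-3

Under do(N_3=-2), the mechanism N_3 <- 8 if N_2 >= 2 else 1 is discarded; N_3 is fixed at -2.
Since N_2 is not a descendant of the intervened variable, it is unaffected.
N_2 = -N_1 - 5  [with N_1=-2]  = -3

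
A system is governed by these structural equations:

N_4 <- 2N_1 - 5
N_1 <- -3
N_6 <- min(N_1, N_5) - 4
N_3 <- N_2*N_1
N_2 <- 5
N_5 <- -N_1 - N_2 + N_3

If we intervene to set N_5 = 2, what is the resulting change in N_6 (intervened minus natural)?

14

The intervention breaks the incoming arrows to N_5: N_5 <- -N_1 - N_2 + N_3 no longer applies, and N_5 = 2.
N_6 = min(N_1, N_5) - 4  [with N_1=-3, N_5=2]  = -7
Without intervention: N_3 = N_2*N_1  [with N_2=5, N_1=-3]  = -15; N_5 = -N_1 - N_2 + N_3  [with N_1=-3, N_2=5, N_3=-15]  = -17; N_6 = min(N_1, N_5) - 4  [with N_1=-3, N_5=-17]  = -21.
Change = -7 − (-21) = 14.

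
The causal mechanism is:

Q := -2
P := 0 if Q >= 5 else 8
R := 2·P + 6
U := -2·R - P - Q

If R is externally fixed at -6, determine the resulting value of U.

The intervention breaks the incoming arrows to R: R := 2·P + 6 no longer applies, and R = -6.
P = 0 if Q >= 5 else 8  [with Q=-2]  = 8
U = -2·R - P - Q  [with R=-6, P=8, Q=-2]  = 6

6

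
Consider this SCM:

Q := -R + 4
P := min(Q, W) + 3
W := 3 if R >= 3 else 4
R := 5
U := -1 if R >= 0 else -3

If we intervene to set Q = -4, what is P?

Under do(Q=-4), the mechanism Q := -R + 4 is discarded; Q is fixed at -4.
W = 3 if R >= 3 else 4  [with R=5]  = 3
P = min(Q, W) + 3  [with Q=-4, W=3]  = -1

-1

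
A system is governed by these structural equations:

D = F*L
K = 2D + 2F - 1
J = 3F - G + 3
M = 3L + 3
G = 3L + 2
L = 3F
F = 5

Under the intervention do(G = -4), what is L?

The intervention breaks the incoming arrows to G: G = 3L + 2 no longer applies, and G = -4.
Since L is not a descendant of the intervened variable, it is unaffected.
L = 3F  [with F=5]  = 15

15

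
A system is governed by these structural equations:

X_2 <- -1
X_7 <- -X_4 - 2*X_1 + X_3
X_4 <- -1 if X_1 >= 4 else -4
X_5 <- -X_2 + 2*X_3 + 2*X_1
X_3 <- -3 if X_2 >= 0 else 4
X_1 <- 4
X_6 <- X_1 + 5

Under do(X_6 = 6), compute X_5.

17

do(X_6=6) replaces the equation X_6 <- X_1 + 5 with the constant X_6 = 6.
Since X_5 is not a descendant of the intervened variable, it is unaffected.
X_3 = -3 if X_2 >= 0 else 4  [with X_2=-1]  = 4
X_5 = -X_2 + 2*X_3 + 2*X_1  [with X_2=-1, X_3=4, X_1=4]  = 17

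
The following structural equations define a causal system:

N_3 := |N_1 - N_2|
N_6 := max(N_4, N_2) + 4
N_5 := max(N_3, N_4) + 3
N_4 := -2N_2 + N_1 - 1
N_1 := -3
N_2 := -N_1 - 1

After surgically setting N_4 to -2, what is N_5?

Intervening sets N_4 = -2 and removes its equation (N_4 := -2N_2 + N_1 - 1).
N_2 = -N_1 - 1  [with N_1=-3]  = 2
N_3 = |N_1 - N_2|  [with N_1=-3, N_2=2]  = 5
N_5 = max(N_3, N_4) + 3  [with N_3=5, N_4=-2]  = 8

8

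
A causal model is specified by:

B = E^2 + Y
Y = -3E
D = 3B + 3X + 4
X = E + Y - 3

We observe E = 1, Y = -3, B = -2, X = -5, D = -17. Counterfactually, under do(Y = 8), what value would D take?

do(Y=8) replaces the equation Y = -3E with the constant Y = 8.
B = E^2 + Y  [with E=1, Y=8]  = 9
X = E + Y - 3  [with E=1, Y=8]  = 6
D = 3B + 3X + 4  [with B=9, X=6]  = 49

49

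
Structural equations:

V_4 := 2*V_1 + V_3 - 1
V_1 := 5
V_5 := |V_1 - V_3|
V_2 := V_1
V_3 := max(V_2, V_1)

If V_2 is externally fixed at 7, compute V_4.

16

Under do(V_2=7), the mechanism V_2 := V_1 is discarded; V_2 is fixed at 7.
V_3 = max(V_2, V_1)  [with V_2=7, V_1=5]  = 7
V_4 = 2*V_1 + V_3 - 1  [with V_1=5, V_3=7]  = 16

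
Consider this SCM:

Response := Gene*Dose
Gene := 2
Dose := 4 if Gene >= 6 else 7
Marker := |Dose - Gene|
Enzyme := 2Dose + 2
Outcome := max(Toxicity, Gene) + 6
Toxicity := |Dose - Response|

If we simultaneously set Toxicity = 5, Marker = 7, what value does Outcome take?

11

Under do(Toxicity = 5, Marker = 7), each intervened variable's structural equation is replaced by its fixed value.
Outcome = max(Toxicity, Gene) + 6  [with Toxicity=5, Gene=2]  = 11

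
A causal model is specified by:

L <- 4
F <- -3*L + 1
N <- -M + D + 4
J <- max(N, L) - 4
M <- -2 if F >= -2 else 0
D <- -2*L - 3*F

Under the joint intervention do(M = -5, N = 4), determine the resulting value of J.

0

Setting M = -5, N = 4 by intervention discards those variables' equations.
J = max(N, L) - 4  [with N=4, L=4]  = 0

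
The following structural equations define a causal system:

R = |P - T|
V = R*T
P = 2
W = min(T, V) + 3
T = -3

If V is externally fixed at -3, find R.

5

Under do(V=-3), the mechanism V = R*T is discarded; V is fixed at -3.
Since R is not a descendant of the intervened variable, it is unaffected.
R = |P - T|  [with P=2, T=-3]  = 5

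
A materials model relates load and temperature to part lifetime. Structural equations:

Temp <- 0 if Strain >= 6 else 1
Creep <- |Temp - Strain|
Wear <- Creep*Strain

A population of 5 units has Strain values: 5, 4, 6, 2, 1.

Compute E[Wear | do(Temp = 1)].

12.8

Under do(Temp=1), Temp's equation is replaced by Temp=1 for every unit. Per-unit Wear: 20, 12, 30, 2, 0. Mean = 12.8.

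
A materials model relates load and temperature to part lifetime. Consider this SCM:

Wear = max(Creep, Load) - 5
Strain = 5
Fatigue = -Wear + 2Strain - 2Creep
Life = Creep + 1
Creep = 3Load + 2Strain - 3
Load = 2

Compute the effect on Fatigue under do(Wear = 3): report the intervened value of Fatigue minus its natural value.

5

Intervening sets Wear = 3 and removes its equation (Wear = max(Creep, Load) - 5).
Creep = 3Load + 2Strain - 3  [with Load=2, Strain=5]  = 13
Fatigue = -Wear + 2Strain - 2Creep  [with Wear=3, Strain=5, Creep=13]  = -19
Without intervention: Creep = 3Load + 2Strain - 3  [with Load=2, Strain=5]  = 13; Wear = max(Creep, Load) - 5  [with Creep=13, Load=2]  = 8; Fatigue = -Wear + 2Strain - 2Creep  [with Wear=8, Strain=5, Creep=13]  = -24.
Change = -19 − (-24) = 5.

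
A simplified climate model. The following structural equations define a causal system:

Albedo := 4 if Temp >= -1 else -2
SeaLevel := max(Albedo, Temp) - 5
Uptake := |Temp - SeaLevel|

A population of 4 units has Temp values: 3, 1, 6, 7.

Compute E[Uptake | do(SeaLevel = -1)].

Every unit gets SeaLevel=-1 under the intervention. Uptake values become 4, 2, 7, 8; E[Uptake|do(SeaLevel=-1)] = 5.25.

5.25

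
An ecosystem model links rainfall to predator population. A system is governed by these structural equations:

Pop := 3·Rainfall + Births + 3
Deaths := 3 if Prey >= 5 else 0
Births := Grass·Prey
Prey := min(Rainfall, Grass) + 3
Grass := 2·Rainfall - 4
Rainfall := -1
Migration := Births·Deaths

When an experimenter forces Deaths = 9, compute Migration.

The intervention breaks the incoming arrows to Deaths: Deaths := 3 if Prey >= 5 else 0 no longer applies, and Deaths = 9.
Grass = 2·Rainfall - 4  [with Rainfall=-1]  = -6
Prey = min(Rainfall, Grass) + 3  [with Rainfall=-1, Grass=-6]  = -3
Births = Grass·Prey  [with Grass=-6, Prey=-3]  = 18
Migration = Births·Deaths  [with Births=18, Deaths=9]  = 162

162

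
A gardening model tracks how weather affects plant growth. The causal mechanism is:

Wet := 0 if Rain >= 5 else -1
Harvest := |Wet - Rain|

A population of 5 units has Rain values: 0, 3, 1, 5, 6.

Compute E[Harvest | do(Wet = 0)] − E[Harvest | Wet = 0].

The intervention sets Wet=0 in all 5 units regardless of Rain. Recomputing Harvest per unit gives 0, 3, 1, 5, 6; average 3.
Observing Wet=0 restricts to units where Wet's equation naturally yields 0: Rain ∈ {5, 6}. In that subpopulation Harvest = 5, 6, mean 5.5.
Difference = 3 − 5.5 = -2.5.

-2.5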